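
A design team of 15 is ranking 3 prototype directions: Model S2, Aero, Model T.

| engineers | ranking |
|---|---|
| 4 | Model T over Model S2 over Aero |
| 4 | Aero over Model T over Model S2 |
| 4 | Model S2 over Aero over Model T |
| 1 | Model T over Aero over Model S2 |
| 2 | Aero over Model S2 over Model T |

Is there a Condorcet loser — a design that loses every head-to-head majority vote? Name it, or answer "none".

Pairwise majorities:
Model S2 vs Aero: Model S2, 8–7.
Model S2 vs Model T: Model S2 preferred on 4+2 = 6 ballots; Model T wins 9–6.
Aero vs Model T: 10 to 5, Aero.
No design is winless: Model S2 beats Aero; Aero beats Model T; Model T beats Model S2. There is no Condorcet loser.

none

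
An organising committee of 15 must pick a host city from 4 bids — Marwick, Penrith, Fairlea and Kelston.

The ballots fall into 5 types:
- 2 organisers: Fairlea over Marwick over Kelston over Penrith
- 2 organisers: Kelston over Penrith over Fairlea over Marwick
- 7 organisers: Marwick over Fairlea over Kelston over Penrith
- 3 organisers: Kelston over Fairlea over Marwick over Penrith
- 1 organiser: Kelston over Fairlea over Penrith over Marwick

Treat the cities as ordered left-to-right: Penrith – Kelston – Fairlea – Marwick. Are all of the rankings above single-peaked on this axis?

yes

Axis positions: Penrith=1, Kelston=2, Fairlea=3, Marwick=4.
Type 1 (peak Fairlea at position 3): ranking walks positions 3-4-2-1, expanding outward from the peak — single-peaked.
Type 2 (peak Kelston at position 2): ranking walks positions 2-1-3-4, expanding outward from the peak — single-peaked.
Type 3 (peak Marwick at position 4): ranking walks positions 4-3-2-1, expanding outward from the peak — single-peaked.
Type 4 (peak Kelston at position 2): ranking walks positions 2-3-4-1, expanding outward from the peak — single-peaked.
Type 5 (peak Kelston at position 2): ranking walks positions 2-3-1-4, expanding outward from the peak — single-peaked.
Every ranking is single-peaked on this axis.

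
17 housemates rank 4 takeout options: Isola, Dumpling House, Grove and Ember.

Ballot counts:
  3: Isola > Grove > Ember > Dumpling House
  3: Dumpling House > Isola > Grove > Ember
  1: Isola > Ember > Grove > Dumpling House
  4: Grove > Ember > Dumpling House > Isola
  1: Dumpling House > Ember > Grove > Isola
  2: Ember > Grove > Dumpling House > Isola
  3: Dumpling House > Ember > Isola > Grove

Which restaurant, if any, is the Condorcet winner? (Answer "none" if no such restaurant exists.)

none

Head-to-head results (17 friends):
Isola vs Dumpling House: Dumpling House wins 13–4.
Isola–Grove: Isola 10–7.
Isola vs Ember: Ember wins 10–7.
Dumpling House vs Grove: Dumpling House preferred on 3+1+3 = 7 ballots; Grove wins 10–7.
Dumpling House vs Ember: Dumpling House preferred on 3+1+3 = 7 ballots; Ember wins 10–7.
Grove vs Ember: 3+3+4 = 10 for Grove, 7 for Ember — Grove by 10–7.
Each restaurant drops at least one matchup (Isola loses to Dumpling House; Dumpling House loses to Grove; Grove loses to Isola; Ember loses to Grove); the cycle Isola > Grove > Dumpling House > Isola rules out a Condorcet winner.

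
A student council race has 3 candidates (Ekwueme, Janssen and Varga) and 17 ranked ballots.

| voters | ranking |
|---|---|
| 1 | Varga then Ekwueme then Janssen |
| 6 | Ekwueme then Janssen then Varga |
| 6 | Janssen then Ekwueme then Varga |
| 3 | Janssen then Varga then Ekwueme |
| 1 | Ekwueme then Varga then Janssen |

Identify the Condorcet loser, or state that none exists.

Varga

Head-to-head results (17 voters):
Ekwueme vs Janssen: Janssen, 9–8.
Ekwueme vs Varga: Ekwueme preferred on 6+6+1 = 13 ballots; Ekwueme wins 13–4.
Janssen vs Varga: 6+6+3 = 15 for Janssen, 2 for Varga — Janssen by 15–2.
Varga is beaten in every head-to-head and is the Condorcet loser.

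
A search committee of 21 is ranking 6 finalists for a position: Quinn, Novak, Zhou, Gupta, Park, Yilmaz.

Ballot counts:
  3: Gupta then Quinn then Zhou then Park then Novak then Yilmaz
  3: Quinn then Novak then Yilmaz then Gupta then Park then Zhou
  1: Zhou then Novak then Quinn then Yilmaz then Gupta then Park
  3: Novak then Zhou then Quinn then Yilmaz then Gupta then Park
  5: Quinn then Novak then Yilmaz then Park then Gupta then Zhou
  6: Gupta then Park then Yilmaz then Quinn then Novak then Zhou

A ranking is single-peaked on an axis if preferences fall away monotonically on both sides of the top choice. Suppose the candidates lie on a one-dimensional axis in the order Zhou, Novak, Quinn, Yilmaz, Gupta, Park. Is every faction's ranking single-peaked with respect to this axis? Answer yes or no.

Axis positions: Zhou=1, Novak=2, Quinn=3, Yilmaz=4, Gupta=5, Park=6.
Faction 1: ranking walks positions 5-3-1-6-2-4; Quinn is ranked above Yilmaz even though Yilmaz lies between Quinn and the peak Gupta on the axis — preferences dip and rise again. Not single-peaked.
Faction 2 (peak Quinn at position 3): ranking walks positions 3-2-4-5-6-1, expanding outward from the peak — single-peaked.
Faction 3 (peak Zhou at position 1): ranking walks positions 1-2-3-4-5-6, expanding outward from the peak — single-peaked.
Faction 4 (peak Novak at position 2): ranking walks positions 2-1-3-4-5-6, expanding outward from the peak — single-peaked.
Faction 5: ranking walks positions 3-2-4-6-5-1; Park is ranked above Gupta even though Gupta lies between Park and the peak Quinn on the axis — preferences dip and rise again. Not single-peaked.
Faction 6 (peak Gupta at position 5): ranking walks positions 5-6-4-3-2-1, expanding outward from the peak — single-peaked.
Faction 1 violates single-peakedness, so the profile is not single-peaked on this axis.

no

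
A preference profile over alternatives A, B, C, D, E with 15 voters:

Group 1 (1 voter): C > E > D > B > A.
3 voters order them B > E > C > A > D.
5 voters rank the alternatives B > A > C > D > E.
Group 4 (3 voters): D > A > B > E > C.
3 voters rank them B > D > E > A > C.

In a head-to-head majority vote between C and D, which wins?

Ballots ranking C above D: 1 + 3 + 5 = 9.
Ballots ranking D above C: 15 − 9 = 6.
C wins the head-to-head 9–6.

C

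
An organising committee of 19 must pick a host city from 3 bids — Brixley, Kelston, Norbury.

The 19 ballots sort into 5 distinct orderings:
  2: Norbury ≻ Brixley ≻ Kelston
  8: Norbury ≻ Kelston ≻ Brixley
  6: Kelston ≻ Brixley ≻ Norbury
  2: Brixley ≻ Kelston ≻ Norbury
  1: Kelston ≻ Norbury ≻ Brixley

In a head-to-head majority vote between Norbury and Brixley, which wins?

Norbury

Ballots ranking Norbury above Brixley: 2 + 8 + 1 = 11.
Ballots ranking Brixley above Norbury: 19 − 11 = 8.
Norbury wins the head-to-head 11–8.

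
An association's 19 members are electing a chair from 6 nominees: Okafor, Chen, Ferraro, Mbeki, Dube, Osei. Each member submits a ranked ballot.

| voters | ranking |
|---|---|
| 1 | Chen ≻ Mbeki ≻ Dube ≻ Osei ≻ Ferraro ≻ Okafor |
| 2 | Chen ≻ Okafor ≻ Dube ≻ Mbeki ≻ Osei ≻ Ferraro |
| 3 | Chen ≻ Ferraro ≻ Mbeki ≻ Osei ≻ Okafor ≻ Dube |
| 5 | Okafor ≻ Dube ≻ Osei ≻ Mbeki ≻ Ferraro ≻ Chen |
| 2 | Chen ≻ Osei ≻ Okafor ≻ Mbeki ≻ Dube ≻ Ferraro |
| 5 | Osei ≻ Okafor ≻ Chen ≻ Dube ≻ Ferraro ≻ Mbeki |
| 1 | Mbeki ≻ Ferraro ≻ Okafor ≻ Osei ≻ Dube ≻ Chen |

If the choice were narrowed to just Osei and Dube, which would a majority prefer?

Ballots ranking Osei above Dube: 3 + 2 + 5 + 1 = 11.
Ballots ranking Dube above Osei: 19 − 11 = 8.
Osei wins the head-to-head 11–8.

Osei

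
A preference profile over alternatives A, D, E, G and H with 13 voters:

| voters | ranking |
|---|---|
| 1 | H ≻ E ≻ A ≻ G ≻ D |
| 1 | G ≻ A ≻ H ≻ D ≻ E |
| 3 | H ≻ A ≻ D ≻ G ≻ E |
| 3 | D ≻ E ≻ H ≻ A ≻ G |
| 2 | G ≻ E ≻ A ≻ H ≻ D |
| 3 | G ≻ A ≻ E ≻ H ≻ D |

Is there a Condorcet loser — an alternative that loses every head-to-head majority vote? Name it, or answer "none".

Head-to-head results (13 voters):
A vs D: A preferred on 1+1+3+2+3 = 10 ballots; A wins 10–3.
A vs E: A is ranked higher on 1+3+3 = 7 ballots, E on 6. A wins 7–6.
A vs G: A, 7–6.
A vs H: A preferred on 1+2+3 = 6 ballots; H wins 7–6.
D vs E: 1+3+3 = 7 for D, 6 for E — D by 7–6.
D–G: G 7–6.
D–H: H 10–3.
E–G: G 9–4.
E vs H: E is ranked higher on 3+2+3 = 8 ballots, H on 5. E wins 8–5.
G–H: H 7–6.
No alternative is winless: A beats D; D beats E; E beats H; G beats D; H beats A. There is no Condorcet loser.

none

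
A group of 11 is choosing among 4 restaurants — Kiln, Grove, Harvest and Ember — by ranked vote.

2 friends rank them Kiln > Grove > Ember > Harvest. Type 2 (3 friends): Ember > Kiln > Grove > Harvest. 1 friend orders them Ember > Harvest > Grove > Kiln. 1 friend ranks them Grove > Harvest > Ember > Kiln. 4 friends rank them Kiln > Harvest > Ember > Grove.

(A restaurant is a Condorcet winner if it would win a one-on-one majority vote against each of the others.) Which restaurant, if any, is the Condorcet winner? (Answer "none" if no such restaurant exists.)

Check each pair by majority over 11 ballots:
Kiln vs Grove: 2+3+4 = 9 for Kiln, 2 for Grove — Kiln by 9–2.
Kiln vs Harvest: 2+3+4 = 9 for Kiln, 2 for Harvest — Kiln by 9–2.
Kiln vs Ember: 2+4 = 6 for Kiln, 5 for Ember — Kiln by 6–5.
Grove vs Harvest: 2+3+1 = 6 for Grove, 5 for Harvest — Grove by 6–5.
Grove vs Ember: Ember, 8–3.
Harvest–Ember: Ember 6–5.
Kiln beats each of Grove, Harvest, Ember — Kiln is the Condorcet winner.

Kiln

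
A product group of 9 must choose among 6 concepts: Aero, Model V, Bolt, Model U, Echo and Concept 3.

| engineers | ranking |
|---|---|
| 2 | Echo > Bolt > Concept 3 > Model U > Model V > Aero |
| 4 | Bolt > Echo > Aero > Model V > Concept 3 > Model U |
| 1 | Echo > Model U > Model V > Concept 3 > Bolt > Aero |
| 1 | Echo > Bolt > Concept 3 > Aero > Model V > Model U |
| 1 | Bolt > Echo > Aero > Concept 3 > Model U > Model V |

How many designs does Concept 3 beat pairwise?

1

Concept 3 against each rival (9 engineers):
Concept 3 vs Aero: Aero wins 5–4.
Concept 3 vs Model V: Concept 3 preferred on 2+1+1 = 4 ballots; Model V wins 5–4.
Concept 3 vs Bolt: Bolt, 8–1.
Concept 3 vs Model U: Concept 3 preferred on 2+4+1+1 = 8 ballots; Concept 3 wins 8–1.
Concept 3 vs Echo: Concept 3 preferred on 0 ballots; Echo wins 9–0.
Concept 3 beats Model U; loses to Aero, Model V, Bolt, Echo — 1 pairwise win.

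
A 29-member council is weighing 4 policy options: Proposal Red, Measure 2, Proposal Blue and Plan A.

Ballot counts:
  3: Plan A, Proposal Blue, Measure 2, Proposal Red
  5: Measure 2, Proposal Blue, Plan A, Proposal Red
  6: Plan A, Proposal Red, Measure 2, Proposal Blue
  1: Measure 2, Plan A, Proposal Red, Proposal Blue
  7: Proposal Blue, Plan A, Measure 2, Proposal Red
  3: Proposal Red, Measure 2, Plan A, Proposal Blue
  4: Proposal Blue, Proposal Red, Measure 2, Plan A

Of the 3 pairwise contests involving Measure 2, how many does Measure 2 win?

Measure 2 against each rival (29 council members):
Measure 2–Proposal Red: Measure 2 16–13.
Measure 2–Proposal Blue: Measure 2 15–14.
Measure 2 vs Plan A: Measure 2 is ranked higher on 5+1+3+4 = 13 ballots, Plan A on 16. Plan A wins 16–13.
Measure 2 beats Proposal Red, Proposal Blue; loses to Plan A — 2 pairwise wins.

2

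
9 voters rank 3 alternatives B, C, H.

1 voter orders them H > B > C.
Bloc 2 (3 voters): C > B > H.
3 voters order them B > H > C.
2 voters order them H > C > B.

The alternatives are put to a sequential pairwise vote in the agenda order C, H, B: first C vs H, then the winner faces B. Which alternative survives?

Round 1: C vs H — 3–6, H advances.
Round 2: H vs B — 3–6, B advances.
B survives the agenda.

B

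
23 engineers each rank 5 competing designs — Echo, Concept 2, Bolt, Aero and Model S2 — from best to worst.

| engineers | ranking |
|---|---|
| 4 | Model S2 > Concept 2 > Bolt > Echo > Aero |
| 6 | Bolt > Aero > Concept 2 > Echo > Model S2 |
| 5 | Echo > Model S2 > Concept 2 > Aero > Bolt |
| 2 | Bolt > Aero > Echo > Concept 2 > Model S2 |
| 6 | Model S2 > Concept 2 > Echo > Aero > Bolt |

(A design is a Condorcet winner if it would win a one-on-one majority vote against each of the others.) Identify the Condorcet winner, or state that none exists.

none

Check each pair by majority over 23 ballots:
Echo vs Concept 2: Concept 2 wins 16–7.
Echo vs Bolt: Bolt, 12–11.
Echo vs Aero: Echo, 15–8.
Echo–Model S2: Echo 13–10.
Concept 2–Bolt: Concept 2 15–8.
Concept 2 vs Aero: Concept 2, 15–8.
Concept 2–Model S2: Model S2 15–8.
Bolt vs Aero: Bolt, 12–11.
Bolt vs Model S2: Model S2, 15–8.
Aero vs Model S2: Model S2, 15–8.
Every design loses at least once (Echo loses to Concept 2; Concept 2 loses to Model S2; Bolt loses to Concept 2; Aero loses to Echo; Model S2 loses to Echo). The majority relation contains the cycle Echo beats Model S2 beats Concept 2 beats Echo, so there is no Condorcet winner.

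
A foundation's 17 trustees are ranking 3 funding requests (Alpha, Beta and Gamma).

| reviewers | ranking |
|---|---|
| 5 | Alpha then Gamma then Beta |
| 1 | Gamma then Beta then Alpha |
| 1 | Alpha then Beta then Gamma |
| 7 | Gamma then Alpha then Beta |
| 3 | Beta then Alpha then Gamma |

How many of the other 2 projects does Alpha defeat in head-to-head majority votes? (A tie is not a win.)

2

Alpha against each rival (17 reviewers):
Alpha vs Beta: Alpha, 13–4.
Alpha vs Gamma: Alpha is ranked higher on 5+1+3 = 9 ballots, Gamma on 8. Alpha wins 9–8.
Alpha beats Beta, Gamma — 2 pairwise wins.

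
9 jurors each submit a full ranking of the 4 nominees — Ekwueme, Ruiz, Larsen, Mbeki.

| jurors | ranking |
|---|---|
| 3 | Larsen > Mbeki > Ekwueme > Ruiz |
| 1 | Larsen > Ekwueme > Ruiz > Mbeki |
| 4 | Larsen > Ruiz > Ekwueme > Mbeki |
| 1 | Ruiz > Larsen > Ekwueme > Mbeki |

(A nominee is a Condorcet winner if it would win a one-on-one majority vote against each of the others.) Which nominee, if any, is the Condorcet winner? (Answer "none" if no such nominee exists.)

Larsen

Head-to-head results (9 jurors):
Ekwueme–Ruiz: Ruiz 5–4.
Ekwueme vs Larsen: Ekwueme is ranked higher on 0 ballots, Larsen on 9. Larsen wins 9–0.
Ekwueme–Mbeki: Ekwueme 6–3.
Ruiz–Larsen: Larsen 8–1.
Ruiz vs Mbeki: Ruiz, 6–3.
Larsen vs Mbeki: Larsen, 9–0.
Larsen defeats every rival head-to-head and is the Condorcet winner.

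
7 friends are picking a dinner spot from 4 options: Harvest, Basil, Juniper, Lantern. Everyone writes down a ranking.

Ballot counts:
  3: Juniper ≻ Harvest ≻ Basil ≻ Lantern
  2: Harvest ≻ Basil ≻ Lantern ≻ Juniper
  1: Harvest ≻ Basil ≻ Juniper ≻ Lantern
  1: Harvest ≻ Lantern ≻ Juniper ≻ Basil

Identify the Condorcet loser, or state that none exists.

Lantern

Head-to-head results (7 friends):
Harvest vs Basil: 3+2+1+1 = 7 for Harvest, 0 for Basil — Harvest by 7–0.
Harvest vs Juniper: Harvest, 4–3.
Harvest vs Lantern: 7 to 0, Harvest.
Basil vs Juniper: Juniper wins 4–3.
Basil vs Lantern: 3+2+1 = 6 for Basil, 1 for Lantern — Basil by 6–1.
Juniper vs Lantern: Juniper preferred on 3+1 = 4 ballots; Juniper wins 4–3.
Lantern is beaten in every head-to-head and is the Condorcet loser.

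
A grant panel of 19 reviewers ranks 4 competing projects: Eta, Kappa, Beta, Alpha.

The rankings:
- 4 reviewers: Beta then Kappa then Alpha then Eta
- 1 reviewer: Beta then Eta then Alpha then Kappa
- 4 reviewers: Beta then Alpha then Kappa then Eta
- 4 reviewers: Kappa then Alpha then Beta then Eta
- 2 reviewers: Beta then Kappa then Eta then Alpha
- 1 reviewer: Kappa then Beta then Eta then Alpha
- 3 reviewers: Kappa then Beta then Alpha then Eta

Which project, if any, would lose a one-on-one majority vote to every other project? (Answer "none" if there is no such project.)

Head-to-head results (19 reviewers):
Eta vs Kappa: 1 for Eta, 18 for Kappa — Kappa by 18–1.
Eta vs Beta: 0 for Eta, 19 for Beta — Beta by 19–0.
Eta vs Alpha: Eta is ranked higher on 1+2+1 = 4 ballots, Alpha on 15. Alpha wins 15–4.
Kappa vs Beta: 8 to 11, Beta.
Kappa vs Alpha: Kappa, 14–5.
Beta vs Alpha: Beta, 15–4.
Only Eta has no wins; Eta is the Condorcet loser.

Eta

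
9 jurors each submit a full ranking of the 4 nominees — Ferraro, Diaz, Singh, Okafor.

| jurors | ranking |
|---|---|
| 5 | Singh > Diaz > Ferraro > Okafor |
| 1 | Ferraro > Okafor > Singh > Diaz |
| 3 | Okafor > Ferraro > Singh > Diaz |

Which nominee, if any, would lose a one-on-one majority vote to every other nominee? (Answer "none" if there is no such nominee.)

Pairwise majorities:
Ferraro–Diaz: Diaz 5–4.
Ferraro vs Singh: 4 to 5, Singh.
Ferraro vs Okafor: 6 to 3, Ferraro.
Diaz vs Singh: Singh, 9–0.
Diaz vs Okafor: Diaz is ranked higher on 5 ballots, Okafor on 4. Diaz wins 5–4.
Singh vs Okafor: Singh is ranked higher on 5 ballots, Okafor on 4. Singh wins 5–4.
Okafor loses to every other nominee — it is the Condorcet loser.

Okafor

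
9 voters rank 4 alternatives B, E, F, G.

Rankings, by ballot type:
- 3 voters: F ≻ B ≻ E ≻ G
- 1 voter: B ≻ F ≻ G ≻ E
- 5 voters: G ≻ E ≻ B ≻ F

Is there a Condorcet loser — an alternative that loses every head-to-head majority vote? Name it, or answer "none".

F

Pairwise majorities:
B vs E: B preferred on 3+1 = 4 ballots; E wins 5–4.
B–F: B 6–3.
B vs G: 3+1 = 4 for B, 5 for G — G by 5–4.
E vs F: E wins 5–4.
E vs G: E is ranked higher on 3 ballots, G on 6. G wins 6–3.
F vs G: G, 5–4.
Only F has no wins; F is the Condorcet loser.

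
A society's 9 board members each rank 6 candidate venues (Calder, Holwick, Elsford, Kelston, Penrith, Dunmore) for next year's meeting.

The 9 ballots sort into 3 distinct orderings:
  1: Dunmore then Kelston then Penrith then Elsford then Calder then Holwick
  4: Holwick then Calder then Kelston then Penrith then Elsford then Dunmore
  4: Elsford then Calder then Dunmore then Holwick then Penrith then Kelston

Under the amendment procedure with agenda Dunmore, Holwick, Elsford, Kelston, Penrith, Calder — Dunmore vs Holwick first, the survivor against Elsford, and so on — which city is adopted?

Calder

Round 1: Dunmore vs Holwick — 5–4, Dunmore advances.
Round 2: Dunmore vs Elsford — 1–8, Elsford advances.
Round 3: Elsford vs Kelston — 4–5, Kelston advances.
Round 4: Kelston vs Penrith — 5–4, Kelston advances.
Round 5: Kelston vs Calder — 1–8, Calder advances.
Calder survives the agenda.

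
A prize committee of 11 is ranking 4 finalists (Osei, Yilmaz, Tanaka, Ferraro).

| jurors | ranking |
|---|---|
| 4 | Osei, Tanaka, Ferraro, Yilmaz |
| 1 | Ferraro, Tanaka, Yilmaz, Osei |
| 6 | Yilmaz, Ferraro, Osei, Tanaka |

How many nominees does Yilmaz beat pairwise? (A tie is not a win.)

Yilmaz against each rival (11 jurors):
Yilmaz vs Osei: 7 to 4, Yilmaz.
Yilmaz vs Tanaka: Yilmaz, 6–5.
Yilmaz vs Ferraro: Yilmaz, 6–5.
Yilmaz beats Osei, Tanaka, Ferraro — 3 pairwise wins.

3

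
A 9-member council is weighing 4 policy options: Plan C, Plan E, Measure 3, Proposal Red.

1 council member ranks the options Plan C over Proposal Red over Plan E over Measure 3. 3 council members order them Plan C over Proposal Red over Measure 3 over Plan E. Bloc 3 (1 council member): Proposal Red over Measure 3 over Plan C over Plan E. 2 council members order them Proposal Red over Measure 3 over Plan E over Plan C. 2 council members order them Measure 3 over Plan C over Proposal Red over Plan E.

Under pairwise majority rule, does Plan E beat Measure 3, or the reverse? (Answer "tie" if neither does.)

Measure 3

Ballots ranking Plan E above Measure 3: 1.
Ballots ranking Measure 3 above Plan E: 9 − 1 = 8.
Measure 3 wins the head-to-head 8–1.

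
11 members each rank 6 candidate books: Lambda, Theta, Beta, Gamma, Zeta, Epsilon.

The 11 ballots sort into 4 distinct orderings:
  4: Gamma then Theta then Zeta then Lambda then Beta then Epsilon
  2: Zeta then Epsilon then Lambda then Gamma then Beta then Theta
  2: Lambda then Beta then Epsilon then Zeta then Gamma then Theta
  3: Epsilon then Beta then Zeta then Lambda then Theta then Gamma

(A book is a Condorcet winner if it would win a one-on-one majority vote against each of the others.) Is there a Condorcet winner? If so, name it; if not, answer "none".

Zeta

Check each pair by majority over 11 ballots:
Lambda–Theta: Lambda 7–4.
Lambda vs Beta: 4+2+2 = 8 for Lambda, 3 for Beta — Lambda by 8–3.
Lambda vs Gamma: Lambda preferred on 2+2+3 = 7 ballots; Lambda wins 7–4.
Lambda vs Zeta: Lambda preferred on 2 ballots; Zeta wins 9–2.
Lambda vs Epsilon: Lambda wins 6–5.
Theta vs Beta: Beta, 7–4.
Theta vs Gamma: Gamma wins 8–3.
Theta–Zeta: Zeta 7–4.
Theta vs Epsilon: Theta preferred on 4 ballots; Epsilon wins 7–4.
Beta vs Gamma: Gamma, 6–5.
Beta vs Zeta: Zeta, 6–5.
Beta vs Epsilon: Beta is ranked higher on 4+2 = 6 ballots, Epsilon on 5. Beta wins 6–5.
Gamma vs Zeta: 4 to 7, Zeta.
Gamma–Epsilon: Epsilon 7–4.
Zeta vs Epsilon: Zeta, 6–5.
Zeta beats each of Lambda, Theta, Beta, Gamma, Epsilon — Zeta is the Condorcet winner.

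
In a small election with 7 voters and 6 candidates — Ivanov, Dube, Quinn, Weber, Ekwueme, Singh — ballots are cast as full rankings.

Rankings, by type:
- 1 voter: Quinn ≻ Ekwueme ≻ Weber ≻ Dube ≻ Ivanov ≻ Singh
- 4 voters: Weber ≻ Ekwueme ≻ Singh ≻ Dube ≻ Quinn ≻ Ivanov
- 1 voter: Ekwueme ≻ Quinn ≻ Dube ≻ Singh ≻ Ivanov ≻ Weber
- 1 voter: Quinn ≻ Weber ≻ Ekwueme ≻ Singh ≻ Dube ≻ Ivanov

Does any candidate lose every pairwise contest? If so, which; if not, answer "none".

Head-to-head results (7 voters):
Ivanov vs Dube: Dube, 7–0.
Ivanov vs Quinn: Ivanov preferred on 0 ballots; Quinn wins 7–0.
Ivanov vs Weber: 1 to 6, Weber.
Ivanov vs Ekwueme: Ekwueme wins 7–0.
Ivanov–Singh: Singh 6–1.
Dube vs Quinn: Dube, 4–3.
Dube vs Weber: Weber wins 6–1.
Dube vs Ekwueme: Ekwueme, 7–0.
Dube vs Singh: Singh wins 5–2.
Quinn vs Weber: Quinn is ranked higher on 1+1+1 = 3 ballots, Weber on 4. Weber wins 4–3.
Quinn vs Ekwueme: Ekwueme, 5–2.
Quinn vs Singh: Singh wins 4–3.
Weber vs Ekwueme: Weber preferred on 4+1 = 5 ballots; Weber wins 5–2.
Weber vs Singh: 1+4+1 = 6 for Weber, 1 for Singh — Weber by 6–1.
Ekwueme vs Singh: Ekwueme wins 7–0.
Only Ivanov has no wins; Ivanov is the Condorcet loser.

Ivanov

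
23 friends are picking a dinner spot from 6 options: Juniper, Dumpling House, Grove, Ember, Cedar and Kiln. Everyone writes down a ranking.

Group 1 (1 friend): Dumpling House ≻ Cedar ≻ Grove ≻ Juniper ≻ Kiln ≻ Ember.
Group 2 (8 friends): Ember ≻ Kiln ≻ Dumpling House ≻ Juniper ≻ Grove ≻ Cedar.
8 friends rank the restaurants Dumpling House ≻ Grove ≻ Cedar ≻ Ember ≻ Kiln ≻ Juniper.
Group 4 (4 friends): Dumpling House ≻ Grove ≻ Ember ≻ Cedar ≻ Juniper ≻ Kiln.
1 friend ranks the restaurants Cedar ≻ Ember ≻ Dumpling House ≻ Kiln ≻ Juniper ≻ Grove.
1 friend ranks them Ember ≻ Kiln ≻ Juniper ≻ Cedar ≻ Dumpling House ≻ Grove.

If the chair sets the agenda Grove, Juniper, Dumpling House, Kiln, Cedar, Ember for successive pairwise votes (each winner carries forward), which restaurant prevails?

Dumpling House

Round 1: Grove vs Juniper — 13–10, Grove advances.
Round 2: Grove vs Dumpling House — 0–23, Dumpling House advances.
Round 3: Dumpling House vs Kiln — 14–9, Dumpling House advances.
Round 4: Dumpling House vs Cedar — 21–2, Dumpling House advances.
Round 5: Dumpling House vs Ember — 13–10, Dumpling House advances.
Dumpling House survives the agenda.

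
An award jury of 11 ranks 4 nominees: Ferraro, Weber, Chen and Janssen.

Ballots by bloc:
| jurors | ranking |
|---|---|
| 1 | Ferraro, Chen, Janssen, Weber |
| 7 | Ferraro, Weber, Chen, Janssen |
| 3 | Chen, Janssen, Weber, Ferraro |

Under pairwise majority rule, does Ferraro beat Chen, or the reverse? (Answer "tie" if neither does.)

Ferraro

Ballots ranking Ferraro above Chen: 1 + 7 = 8.
Ballots ranking Chen above Ferraro: 11 − 8 = 3.
Ferraro wins the head-to-head 8–3.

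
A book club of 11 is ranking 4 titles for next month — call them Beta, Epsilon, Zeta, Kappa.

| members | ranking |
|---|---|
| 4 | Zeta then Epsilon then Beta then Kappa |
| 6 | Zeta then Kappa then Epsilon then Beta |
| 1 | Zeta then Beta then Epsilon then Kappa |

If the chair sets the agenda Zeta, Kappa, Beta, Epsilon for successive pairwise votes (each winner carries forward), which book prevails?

Zeta

Round 1: Zeta vs Kappa — 11–0, Zeta advances.
Round 2: Zeta vs Beta — 11–0, Zeta advances.
Round 3: Zeta vs Epsilon — 11–0, Zeta advances.
The agenda winner is Zeta.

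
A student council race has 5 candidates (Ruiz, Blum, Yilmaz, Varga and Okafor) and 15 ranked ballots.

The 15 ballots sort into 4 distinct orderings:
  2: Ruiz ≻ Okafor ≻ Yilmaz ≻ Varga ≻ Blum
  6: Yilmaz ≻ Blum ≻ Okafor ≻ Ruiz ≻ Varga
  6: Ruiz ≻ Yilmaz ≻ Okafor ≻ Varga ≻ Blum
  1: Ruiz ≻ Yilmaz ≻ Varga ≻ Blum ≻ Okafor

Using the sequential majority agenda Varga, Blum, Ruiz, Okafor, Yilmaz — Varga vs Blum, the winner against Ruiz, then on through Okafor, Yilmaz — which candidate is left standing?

Round 1: Varga vs Blum — 9–6, Varga advances.
Round 2: Varga vs Ruiz — 0–15, Ruiz advances.
Round 3: Ruiz vs Okafor — 9–6, Ruiz advances.
Round 4: Ruiz vs Yilmaz — 9–6, Ruiz advances.
The agenda winner is Ruiz.

Ruiz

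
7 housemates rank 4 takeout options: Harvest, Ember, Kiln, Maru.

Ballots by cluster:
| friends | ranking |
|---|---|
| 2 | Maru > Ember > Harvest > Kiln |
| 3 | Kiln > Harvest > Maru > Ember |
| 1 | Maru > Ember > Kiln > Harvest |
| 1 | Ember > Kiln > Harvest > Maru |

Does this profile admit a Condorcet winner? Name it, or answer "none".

Head-to-head results (7 friends):
Harvest vs Ember: Harvest is ranked higher on 3 ballots, Ember on 4. Ember wins 4–3.
Harvest vs Kiln: Harvest is ranked higher on 2 ballots, Kiln on 5. Kiln wins 5–2.
Harvest vs Maru: Harvest is ranked higher on 3+1 = 4 ballots, Maru on 3. Harvest wins 4–3.
Ember vs Kiln: Ember is ranked higher on 2+1+1 = 4 ballots, Kiln on 3. Ember wins 4–3.
Ember vs Maru: Maru, 6–1.
Kiln vs Maru: 3+1 = 4 for Kiln, 3 for Maru — Kiln by 4–3.
Each restaurant drops at least one matchup (Harvest loses to Ember; Ember loses to Maru; Kiln loses to Ember; Maru loses to Harvest); the cycle Harvest beats Maru beats Ember beats Harvest rules out a Condorcet winner.

none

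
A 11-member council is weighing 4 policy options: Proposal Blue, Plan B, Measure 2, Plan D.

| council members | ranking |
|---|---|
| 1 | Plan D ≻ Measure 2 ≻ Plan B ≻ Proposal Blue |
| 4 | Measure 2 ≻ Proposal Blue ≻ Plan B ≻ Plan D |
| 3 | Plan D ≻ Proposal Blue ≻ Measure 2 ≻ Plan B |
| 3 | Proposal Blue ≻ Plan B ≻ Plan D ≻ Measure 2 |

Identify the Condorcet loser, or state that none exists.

none

Pairwise majorities:
Proposal Blue vs Plan B: Proposal Blue wins 10–1.
Proposal Blue–Measure 2: Proposal Blue 6–5.
Proposal Blue vs Plan D: Proposal Blue is ranked higher on 4+3 = 7 ballots, Plan D on 4. Proposal Blue wins 7–4.
Plan B–Measure 2: Measure 2 8–3.
Plan B vs Plan D: Plan B preferred on 4+3 = 7 ballots; Plan B wins 7–4.
Measure 2 vs Plan D: Plan D wins 7–4.
Every option wins at least one matchup (Proposal Blue beats Plan B; Plan B beats Plan D; Measure 2 beats Plan B; Plan D beats Measure 2), so there is no Condorcet loser.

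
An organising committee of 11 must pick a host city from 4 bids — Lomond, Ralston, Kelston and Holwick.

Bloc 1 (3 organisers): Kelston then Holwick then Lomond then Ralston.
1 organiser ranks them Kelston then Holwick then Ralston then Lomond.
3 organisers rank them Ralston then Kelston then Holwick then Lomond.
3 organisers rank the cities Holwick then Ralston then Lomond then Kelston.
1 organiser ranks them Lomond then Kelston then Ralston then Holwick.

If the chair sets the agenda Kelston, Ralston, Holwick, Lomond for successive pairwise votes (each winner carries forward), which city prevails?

Holwick

Round 1: Kelston vs Ralston — 5–6, Ralston advances.
Round 2: Ralston vs Holwick — 4–7, Holwick advances.
Round 3: Holwick vs Lomond — 10–1, Holwick advances.
The agenda winner is Holwick.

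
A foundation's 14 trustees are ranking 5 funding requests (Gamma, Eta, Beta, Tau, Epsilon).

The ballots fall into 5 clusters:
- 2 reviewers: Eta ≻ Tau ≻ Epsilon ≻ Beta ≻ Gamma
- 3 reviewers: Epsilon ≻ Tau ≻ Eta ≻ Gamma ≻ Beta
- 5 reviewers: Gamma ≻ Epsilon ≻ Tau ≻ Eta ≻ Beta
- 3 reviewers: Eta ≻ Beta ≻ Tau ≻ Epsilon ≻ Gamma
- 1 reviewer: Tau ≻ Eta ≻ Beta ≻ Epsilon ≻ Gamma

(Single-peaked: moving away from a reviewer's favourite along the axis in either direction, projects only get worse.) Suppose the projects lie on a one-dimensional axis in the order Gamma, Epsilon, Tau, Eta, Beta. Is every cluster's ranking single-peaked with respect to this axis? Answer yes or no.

yes

Axis positions: Gamma=1, Epsilon=2, Tau=3, Eta=4, Beta=5.
Cluster 1 (peak Eta at position 4): ranking walks positions 4-3-2-5-1, expanding outward from the peak — single-peaked.
Cluster 2 (peak Epsilon at position 2): ranking walks positions 2-3-4-1-5, expanding outward from the peak — single-peaked.
Cluster 3 (peak Gamma at position 1): ranking walks positions 1-2-3-4-5, expanding outward from the peak — single-peaked.
Cluster 4 (peak Eta at position 4): ranking walks positions 4-5-3-2-1, expanding outward from the peak — single-peaked.
Cluster 5 (peak Tau at position 3): ranking walks positions 3-4-5-2-1, expanding outward from the peak — single-peaked.
Every ranking is single-peaked on this axis.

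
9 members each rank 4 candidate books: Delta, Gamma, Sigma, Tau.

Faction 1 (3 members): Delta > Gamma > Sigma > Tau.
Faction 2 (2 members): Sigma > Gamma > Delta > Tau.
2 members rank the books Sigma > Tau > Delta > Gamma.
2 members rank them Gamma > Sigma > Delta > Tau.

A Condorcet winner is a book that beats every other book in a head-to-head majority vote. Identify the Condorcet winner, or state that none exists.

none

Pairwise majorities:
Delta–Gamma: Delta 5–4.
Delta vs Sigma: Sigma, 6–3.
Delta vs Tau: Delta wins 7–2.
Gamma vs Sigma: Gamma wins 5–4.
Gamma vs Tau: Gamma, 7–2.
Sigma–Tau: Sigma 9–0.
Each book drops at least one matchup (Delta loses to Sigma; Gamma loses to Delta; Sigma loses to Gamma; Tau loses to Delta); the cycle Delta > Gamma > Sigma > Delta rules out a Condorcet winner.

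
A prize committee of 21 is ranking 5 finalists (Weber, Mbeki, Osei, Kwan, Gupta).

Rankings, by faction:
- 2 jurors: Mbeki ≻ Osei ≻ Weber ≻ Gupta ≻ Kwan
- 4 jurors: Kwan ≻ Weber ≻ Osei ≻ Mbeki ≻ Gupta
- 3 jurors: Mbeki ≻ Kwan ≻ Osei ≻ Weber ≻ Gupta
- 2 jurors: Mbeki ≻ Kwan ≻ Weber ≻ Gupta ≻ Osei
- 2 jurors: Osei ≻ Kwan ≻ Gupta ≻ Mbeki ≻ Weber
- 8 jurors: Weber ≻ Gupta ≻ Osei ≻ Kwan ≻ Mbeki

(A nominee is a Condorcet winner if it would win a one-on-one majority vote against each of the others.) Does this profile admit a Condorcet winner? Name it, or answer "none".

none

Pairwise majorities:
Weber vs Mbeki: 4+8 = 12 for Weber, 9 for Mbeki — Weber by 12–9.
Weber–Osei: Weber 14–7.
Weber vs Kwan: Weber is ranked higher on 2+8 = 10 ballots, Kwan on 11. Kwan wins 11–10.
Weber–Gupta: Weber 19–2.
Mbeki vs Osei: 7 to 14, Osei.
Mbeki vs Kwan: 7 to 14, Kwan.
Mbeki–Gupta: Mbeki 11–10.
Osei vs Kwan: Osei wins 12–9.
Osei–Gupta: Osei 11–10.
Kwan vs Gupta: Kwan preferred on 4+3+2+2 = 11 ballots; Kwan wins 11–10.
No nominee is unbeaten: Weber loses to Kwan; Mbeki loses to Weber; Osei loses to Weber; Kwan loses to Osei; Gupta loses to Weber. In particular Weber → Osei → Kwan → Weber is a majority cycle — no Condorcet winner exists.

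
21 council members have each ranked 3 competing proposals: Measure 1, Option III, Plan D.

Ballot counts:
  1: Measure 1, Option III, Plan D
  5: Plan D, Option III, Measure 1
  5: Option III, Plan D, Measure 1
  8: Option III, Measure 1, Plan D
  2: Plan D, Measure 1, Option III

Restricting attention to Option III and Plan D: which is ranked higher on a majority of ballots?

Ballots ranking Option III above Plan D: 1 + 5 + 8 = 14.
Ballots ranking Plan D above Option III: 21 − 14 = 7.
Option III wins the head-to-head 14–7.

Option III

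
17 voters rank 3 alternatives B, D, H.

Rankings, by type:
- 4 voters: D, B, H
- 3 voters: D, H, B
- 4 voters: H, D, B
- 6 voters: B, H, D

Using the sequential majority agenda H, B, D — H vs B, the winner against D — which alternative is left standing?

D

Round 1: H vs B — 7–10, B advances.
Round 2: B vs D — 6–11, D advances.
D survives the agenda.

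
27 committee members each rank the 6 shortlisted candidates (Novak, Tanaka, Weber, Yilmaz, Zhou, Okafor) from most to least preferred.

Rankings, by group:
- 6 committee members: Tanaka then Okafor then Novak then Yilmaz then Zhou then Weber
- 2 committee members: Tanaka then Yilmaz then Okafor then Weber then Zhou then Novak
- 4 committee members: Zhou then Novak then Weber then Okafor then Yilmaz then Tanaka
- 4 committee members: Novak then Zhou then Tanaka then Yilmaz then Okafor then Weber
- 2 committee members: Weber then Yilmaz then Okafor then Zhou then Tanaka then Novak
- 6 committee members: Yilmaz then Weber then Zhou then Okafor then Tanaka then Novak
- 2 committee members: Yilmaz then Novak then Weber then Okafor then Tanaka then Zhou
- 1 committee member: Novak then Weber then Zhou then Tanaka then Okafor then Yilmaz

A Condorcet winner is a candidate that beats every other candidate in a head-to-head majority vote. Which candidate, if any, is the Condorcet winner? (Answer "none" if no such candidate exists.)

none

Pairwise majorities:
Novak–Tanaka: Tanaka 16–11.
Novak vs Weber: Novak, 17–10.
Novak vs Yilmaz: Novak, 15–12.
Novak vs Zhou: Zhou wins 14–13.
Novak–Okafor: Okafor 16–11.
Tanaka vs Weber: Weber wins 15–12.
Tanaka vs Yilmaz: Yilmaz wins 14–13.
Tanaka vs Zhou: Zhou wins 17–10.
Tanaka–Okafor: Okafor 14–13.
Weber–Yilmaz: Yilmaz 20–7.
Weber vs Zhou: Zhou, 14–13.
Weber vs Okafor: Weber, 15–12.
Yilmaz–Zhou: Yilmaz 18–9.
Yilmaz–Okafor: Yilmaz 16–11.
Zhou vs Okafor: Zhou, 15–12.
Every candidate loses at least once (Novak loses to Tanaka; Tanaka loses to Weber; Weber loses to Novak; Yilmaz loses to Novak; Zhou loses to Yilmaz; Okafor loses to Weber). The majority relation contains the cycle Novak beats Weber beats Tanaka beats Novak, so there is no Condorcet winner.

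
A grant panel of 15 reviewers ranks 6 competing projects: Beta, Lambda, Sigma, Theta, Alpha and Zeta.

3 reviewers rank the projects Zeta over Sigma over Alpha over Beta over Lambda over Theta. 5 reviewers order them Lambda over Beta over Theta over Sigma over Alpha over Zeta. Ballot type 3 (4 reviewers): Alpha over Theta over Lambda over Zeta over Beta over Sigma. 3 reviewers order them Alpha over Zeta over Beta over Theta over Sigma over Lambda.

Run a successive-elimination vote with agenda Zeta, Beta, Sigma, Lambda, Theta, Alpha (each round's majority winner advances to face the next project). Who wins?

Alpha

Round 1: Zeta vs Beta — 10–5, Zeta advances.
Round 2: Zeta vs Sigma — 10–5, Zeta advances.
Round 3: Zeta vs Lambda — 6–9, Lambda advances.
Round 4: Lambda vs Theta — 8–7, Lambda advances.
Round 5: Lambda vs Alpha — 5–10, Alpha advances.
Alpha survives the agenda.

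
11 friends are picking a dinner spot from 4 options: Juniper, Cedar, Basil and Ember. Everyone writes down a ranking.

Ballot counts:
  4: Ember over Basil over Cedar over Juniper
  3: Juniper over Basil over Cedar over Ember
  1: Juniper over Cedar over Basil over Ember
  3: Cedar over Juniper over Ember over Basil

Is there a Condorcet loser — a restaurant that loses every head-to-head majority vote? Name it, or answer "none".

none

Pairwise majorities:
Juniper vs Cedar: Juniper is ranked higher on 3+1 = 4 ballots, Cedar on 7. Cedar wins 7–4.
Juniper vs Basil: Juniper wins 7–4.
Juniper vs Ember: Juniper, 7–4.
Cedar vs Basil: Basil, 7–4.
Cedar vs Ember: 3+1+3 = 7 for Cedar, 4 for Ember — Cedar by 7–4.
Basil vs Ember: Ember wins 7–4.
No restaurant is winless: Juniper beats Basil; Cedar beats Juniper; Basil beats Cedar; Ember beats Basil. There is no Condorcet loser.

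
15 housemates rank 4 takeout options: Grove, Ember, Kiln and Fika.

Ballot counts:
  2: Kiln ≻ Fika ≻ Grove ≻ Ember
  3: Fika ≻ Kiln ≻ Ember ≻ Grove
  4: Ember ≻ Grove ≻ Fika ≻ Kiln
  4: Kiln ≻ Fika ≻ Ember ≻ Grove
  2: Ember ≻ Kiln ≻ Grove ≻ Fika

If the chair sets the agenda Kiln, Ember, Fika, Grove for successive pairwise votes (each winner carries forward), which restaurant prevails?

Round 1: Kiln vs Ember — 9–6, Kiln advances.
Round 2: Kiln vs Fika — 8–7, Kiln advances.
Round 3: Kiln vs Grove — 11–4, Kiln advances.
The agenda winner is Kiln.

Kiln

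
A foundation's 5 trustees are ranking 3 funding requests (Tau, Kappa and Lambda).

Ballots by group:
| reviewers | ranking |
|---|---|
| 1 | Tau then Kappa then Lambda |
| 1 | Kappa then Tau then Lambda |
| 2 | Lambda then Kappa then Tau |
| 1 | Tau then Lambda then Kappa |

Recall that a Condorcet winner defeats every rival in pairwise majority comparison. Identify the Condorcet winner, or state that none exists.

none

Head-to-head results (5 reviewers):
Tau vs Kappa: 1+1 = 2 for Tau, 3 for Kappa — Kappa by 3–2.
Tau vs Lambda: Tau, 3–2.
Kappa–Lambda: Lambda 3–2.
Every project loses at least once (Tau loses to Kappa; Kappa loses to Lambda; Lambda loses to Tau). The majority relation contains the cycle Tau → Lambda → Kappa → Tau, so there is no Condorcet winner.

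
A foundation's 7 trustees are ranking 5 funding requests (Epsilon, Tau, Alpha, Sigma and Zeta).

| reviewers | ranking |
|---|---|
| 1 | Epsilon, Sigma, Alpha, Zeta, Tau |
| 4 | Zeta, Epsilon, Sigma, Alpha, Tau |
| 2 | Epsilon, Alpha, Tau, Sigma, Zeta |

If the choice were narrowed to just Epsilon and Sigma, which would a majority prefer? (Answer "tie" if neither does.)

Ballots ranking Epsilon above Sigma: 1 + 4 + 2 = 7.
Ballots ranking Sigma above Epsilon: 7 − 7 = 0.
Epsilon wins the head-to-head 7–0.

Epsilon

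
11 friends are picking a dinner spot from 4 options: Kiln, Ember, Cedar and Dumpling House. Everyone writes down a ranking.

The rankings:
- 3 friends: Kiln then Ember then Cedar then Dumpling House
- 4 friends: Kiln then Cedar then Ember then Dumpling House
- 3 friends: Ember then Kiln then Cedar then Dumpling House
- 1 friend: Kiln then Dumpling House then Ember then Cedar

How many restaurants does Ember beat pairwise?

Ember against each rival (11 friends):
Ember vs Kiln: Kiln, 8–3.
Ember vs Cedar: 3+3+1 = 7 for Ember, 4 for Cedar — Ember by 7–4.
Ember vs Dumpling House: Ember, 10–1.
Ember beats Cedar, Dumpling House; loses to Kiln — 2 pairwise wins.

2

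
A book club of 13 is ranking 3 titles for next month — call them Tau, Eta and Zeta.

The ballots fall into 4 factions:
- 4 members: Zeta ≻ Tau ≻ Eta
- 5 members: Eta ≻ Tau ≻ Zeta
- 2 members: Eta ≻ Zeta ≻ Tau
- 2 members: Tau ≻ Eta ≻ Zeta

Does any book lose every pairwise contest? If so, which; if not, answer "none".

Pairwise majorities:
Tau vs Eta: Eta, 7–6.
Tau vs Zeta: 5+2 = 7 for Tau, 6 for Zeta — Tau by 7–6.
Eta vs Zeta: Eta, 9–4.
Zeta is beaten in every head-to-head and is the Condorcet loser.

Zeta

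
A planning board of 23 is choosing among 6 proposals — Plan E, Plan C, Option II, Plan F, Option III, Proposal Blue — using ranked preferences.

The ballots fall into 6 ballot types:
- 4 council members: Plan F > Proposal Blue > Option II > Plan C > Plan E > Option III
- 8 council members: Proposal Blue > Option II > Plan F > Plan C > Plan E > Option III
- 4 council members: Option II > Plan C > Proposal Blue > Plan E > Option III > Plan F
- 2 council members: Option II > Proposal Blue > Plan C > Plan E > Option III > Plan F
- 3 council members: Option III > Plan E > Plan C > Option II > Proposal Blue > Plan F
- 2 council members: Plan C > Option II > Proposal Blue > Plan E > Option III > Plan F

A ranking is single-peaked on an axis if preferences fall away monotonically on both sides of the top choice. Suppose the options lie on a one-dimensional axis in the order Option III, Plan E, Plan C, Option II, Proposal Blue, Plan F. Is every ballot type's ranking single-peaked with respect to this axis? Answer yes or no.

Axis positions: Option III=1, Plan E=2, Plan C=3, Option II=4, Proposal Blue=5, Plan F=6.
Ballot type 1 (peak Plan F at position 6): ranking walks positions 6-5-4-3-2-1, expanding outward from the peak — single-peaked.
Ballot type 2 (peak Proposal Blue at position 5): ranking walks positions 5-4-6-3-2-1, expanding outward from the peak — single-peaked.
Ballot type 3 (peak Option II at position 4): ranking walks positions 4-3-5-2-1-6, expanding outward from the peak — single-peaked.
Ballot type 4 (peak Option II at position 4): ranking walks positions 4-5-3-2-1-6, expanding outward from the peak — single-peaked.
Ballot type 5 (peak Option III at position 1): ranking walks positions 1-2-3-4-5-6, expanding outward from the peak — single-peaked.
Ballot type 6 (peak Plan C at position 3): ranking walks positions 3-4-5-2-1-6, expanding outward from the peak — single-peaked.
Every ranking is single-peaked on this axis.

yes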